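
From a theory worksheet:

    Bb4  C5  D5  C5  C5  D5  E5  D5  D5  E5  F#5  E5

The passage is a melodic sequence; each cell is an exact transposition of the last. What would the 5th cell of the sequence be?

The 4-note cells begin on Bb4, C5, D5 — each up a 2nd from the last.
Extending up a 2nd: E5 → F#5.
From F#5 the exact shape gives F#5 G#5 A#5 G#5.

F#5 G#5 A#5 G#5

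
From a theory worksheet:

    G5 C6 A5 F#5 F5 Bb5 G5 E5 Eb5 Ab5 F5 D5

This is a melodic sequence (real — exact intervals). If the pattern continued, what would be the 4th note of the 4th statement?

C5

Grouping in 4s, the 4th note of each cell is F#5, E5, D5.
Each moves down a 2nd; the next is C5.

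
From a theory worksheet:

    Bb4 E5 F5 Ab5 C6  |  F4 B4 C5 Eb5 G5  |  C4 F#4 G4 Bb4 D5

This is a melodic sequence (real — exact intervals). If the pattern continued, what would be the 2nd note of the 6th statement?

With 5-note cells, note 2 of each statement runs E5, B4, F#4.
Each moves down a 4th. Continuing: C#4 → G#3 → D#3.

D#3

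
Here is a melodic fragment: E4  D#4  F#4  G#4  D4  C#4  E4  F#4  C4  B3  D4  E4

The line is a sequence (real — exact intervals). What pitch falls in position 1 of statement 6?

Grouping in 4s, the 1st note of each cell is E4, D4, C4.
Each moves down a 2nd. Continuing: Bb3 → Ab3 → Gb3.

Gb3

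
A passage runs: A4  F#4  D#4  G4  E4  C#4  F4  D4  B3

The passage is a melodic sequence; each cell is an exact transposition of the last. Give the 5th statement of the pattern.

Db4 Bb3 G3

The 3-note cells begin on A4, G4, F4 — each down a 2nd from the last.
Carrying on: Eb4 → Db4.
Statement 5 starts on Db4 and keeps the same exact contour: Db4 Bb3 G3.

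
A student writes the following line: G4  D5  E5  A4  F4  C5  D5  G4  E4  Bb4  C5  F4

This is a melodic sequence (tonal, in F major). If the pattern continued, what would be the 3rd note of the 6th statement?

G4

Grouping in 4s, the 3rd note of each cell is E5, D5, C5.
Each moves down a 2nd. Continuing: Bb4 → A4 → G4.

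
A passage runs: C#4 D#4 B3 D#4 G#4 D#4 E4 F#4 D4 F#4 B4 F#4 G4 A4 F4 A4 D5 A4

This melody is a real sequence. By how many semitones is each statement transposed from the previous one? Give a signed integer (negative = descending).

3

Unit = 6 notes; the statements start on C#4, E4, G4, moving up a 3rd each time.
Counting half-steps from C#4 to E4: 3.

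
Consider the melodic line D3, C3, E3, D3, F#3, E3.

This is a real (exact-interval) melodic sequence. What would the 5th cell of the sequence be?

A#3 G#3

Taking 2-note groups, the heads are D3, E3, F#3: the pattern moves up a 2nd.
Continuing the starts: G#3 → A#3.
From A#3 the exact shape gives A#3 G#3.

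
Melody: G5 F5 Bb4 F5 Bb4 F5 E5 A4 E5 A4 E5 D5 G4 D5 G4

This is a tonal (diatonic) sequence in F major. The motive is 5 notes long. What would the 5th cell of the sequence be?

C5 Bb4 E4 Bb4 E4

Taking 5-note groups, the heads are G5, F5, E5: the pattern moves down a 2nd.
Carrying on: D5 → C5.
Statement 5 starts on C5 and keeps the same diatonic contour: C5 Bb4 E4 Bb4 E4.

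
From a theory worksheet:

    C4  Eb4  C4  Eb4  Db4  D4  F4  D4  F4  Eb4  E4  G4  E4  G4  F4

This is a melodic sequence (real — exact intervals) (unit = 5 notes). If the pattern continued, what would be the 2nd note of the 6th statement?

The unit is 5 notes. Position-2 pitches of the 3 shown cells: Eb4, F4, G4.
Carrying that up a 2nd forward: A4 → B4 → C#5.

C#5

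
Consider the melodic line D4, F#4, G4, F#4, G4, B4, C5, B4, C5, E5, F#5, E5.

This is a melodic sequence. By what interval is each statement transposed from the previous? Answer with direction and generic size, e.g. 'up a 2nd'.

With a 4-note motive the entries are D4, G4, C5, each up a 4th from the previous.
D4 to G4 is up a 4th.

up a 4th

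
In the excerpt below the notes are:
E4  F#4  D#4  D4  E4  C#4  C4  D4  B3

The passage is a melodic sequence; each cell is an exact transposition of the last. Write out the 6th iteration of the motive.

Gb3 Ab3 F3

The 3-note cells begin on E4, D4, C4 — each down a 2nd from the last.
Continuing the starts: Bb3 → Ab3 → Gb3.
So cell 6 is Gb3 Ab3 F3.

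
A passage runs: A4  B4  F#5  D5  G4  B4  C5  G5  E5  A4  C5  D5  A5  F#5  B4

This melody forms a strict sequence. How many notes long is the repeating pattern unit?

There are 15 notes; a 5-note unit gives 3 cells:
A4 B4 F#5 D5 G4 | B4 C5 G5 E5 A4 | C5 D5 A5 F#5 B4
That's a consistent up a 2nd shift per cell, and no other grouping gives one.

5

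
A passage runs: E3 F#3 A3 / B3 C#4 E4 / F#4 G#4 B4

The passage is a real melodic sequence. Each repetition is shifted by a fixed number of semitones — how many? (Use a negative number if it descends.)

7

With a 3-note motive the entries are E3, B3, F#4, each up a 5th from the previous.
Counting half-steps from E3 to B3: 7.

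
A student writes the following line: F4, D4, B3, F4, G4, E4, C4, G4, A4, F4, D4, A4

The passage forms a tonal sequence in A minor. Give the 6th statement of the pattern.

D5 B4 G4 D5

Taking 4-note groups, the heads are F4, G4, A4: the pattern moves up a 2nd.
Extending up a 2nd: B4 → C5 → D5.
So cell 6 is D5 B4 G4 D5.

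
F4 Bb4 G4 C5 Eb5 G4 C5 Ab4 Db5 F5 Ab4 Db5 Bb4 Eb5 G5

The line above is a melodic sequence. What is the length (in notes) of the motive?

5

15 notes total. Splitting into 3 groups of 5:
F4 Bb4 G4 C5 Eb5 | G4 C5 Ab4 Db5 F5 | Ab4 Db5 Bb4 Eb5 G5
Every group is a transposition up a 2nd of the one before; no shorter unit works.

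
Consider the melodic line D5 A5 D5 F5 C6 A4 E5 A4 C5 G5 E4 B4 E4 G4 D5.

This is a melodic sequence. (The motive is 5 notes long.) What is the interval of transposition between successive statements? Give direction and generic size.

Unit = 5 notes; the statements start on D5, A4, E4, moving down a 4th each time.
D5 to A4 is down a 4th.

down a 4th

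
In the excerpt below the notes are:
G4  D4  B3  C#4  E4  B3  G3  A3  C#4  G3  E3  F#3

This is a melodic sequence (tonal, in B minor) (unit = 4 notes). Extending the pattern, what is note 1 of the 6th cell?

D3

The unit is 4 notes. Position-1 pitches of the 3 shown cells: G4, E4, C#4.
Extending down a 3rd: A3 → F#3 → D3.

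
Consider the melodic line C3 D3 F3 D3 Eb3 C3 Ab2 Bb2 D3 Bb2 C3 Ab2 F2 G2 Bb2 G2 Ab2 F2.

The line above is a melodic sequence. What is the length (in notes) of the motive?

6

Try groups of 6 (3 cells in 18 notes):
C3 D3 F3 D3 Eb3 C3 | Ab2 Bb2 D3 Bb2 C3 Ab2 | F2 G2 Bb2 G2 Ab2 F2
Each cell is the previous one down a 3rd — so the unit is 6 notes.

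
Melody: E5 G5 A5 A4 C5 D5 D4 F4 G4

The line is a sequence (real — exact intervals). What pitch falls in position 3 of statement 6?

Grouping in 3s, the 3rd note of each cell is A5, D5, G4.
Carrying that down a 5th forward: C4 → F3 → Bb2.

Bb2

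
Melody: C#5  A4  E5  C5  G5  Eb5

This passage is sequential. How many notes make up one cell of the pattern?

2

Try groups of 2 (3 cells in 6 notes):
C#5 A4 | E5 C5 | G5 Eb5
Each cell is the previous one up a 3rd — so the unit is 2 notes.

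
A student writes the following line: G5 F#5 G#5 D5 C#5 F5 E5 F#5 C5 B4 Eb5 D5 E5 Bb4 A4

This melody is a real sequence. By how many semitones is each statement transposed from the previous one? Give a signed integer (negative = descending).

-2

With a 5-note motive the entries are G5, F5, Eb5, each down a 2nd from the previous.
G5→F5 is 77 − 79 = -2 semitones.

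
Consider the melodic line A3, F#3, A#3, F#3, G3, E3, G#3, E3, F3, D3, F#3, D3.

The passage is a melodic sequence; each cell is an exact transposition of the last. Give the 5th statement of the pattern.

Db3 Bb2 D3 Bb2

With a 4-note motive the entries are A3, G3, F3, each down a 2nd from the previous.
Carrying on: Eb3 → Db3.
So cell 5 is Db3 Bb2 D3 Bb2.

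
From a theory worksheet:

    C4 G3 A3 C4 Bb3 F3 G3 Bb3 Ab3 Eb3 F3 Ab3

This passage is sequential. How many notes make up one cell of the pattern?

Try groups of 4 (3 cells in 12 notes):
C4 G3 A3 C4 | Bb3 F3 G3 Bb3 | Ab3 Eb3 F3 Ab3
That's a consistent down a 2nd shift per cell, and no other grouping gives one.

4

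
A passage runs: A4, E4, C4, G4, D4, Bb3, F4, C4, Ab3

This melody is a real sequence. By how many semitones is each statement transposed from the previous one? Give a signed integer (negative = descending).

-2

Taking 3-note groups, the heads are A4, G4, F4: the pattern moves down a 2nd.
A4→G4 is 67 − 69 = -2 semitones.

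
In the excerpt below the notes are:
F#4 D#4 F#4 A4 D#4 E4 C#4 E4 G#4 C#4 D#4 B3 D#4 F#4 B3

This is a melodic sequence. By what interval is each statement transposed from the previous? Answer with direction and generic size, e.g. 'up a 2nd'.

down a 2nd

Taking 5-note groups, the heads are F#4, E4, D#4: the pattern moves down a 2nd.
From F#4 to E4: down a 2nd.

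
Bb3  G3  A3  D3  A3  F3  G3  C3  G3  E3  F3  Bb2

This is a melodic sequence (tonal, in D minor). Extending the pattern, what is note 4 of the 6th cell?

F2

Grouping in 4s, the 4th note of each cell is D3, C3, Bb2.
Extending down a 2nd: A2 → G2 → F2.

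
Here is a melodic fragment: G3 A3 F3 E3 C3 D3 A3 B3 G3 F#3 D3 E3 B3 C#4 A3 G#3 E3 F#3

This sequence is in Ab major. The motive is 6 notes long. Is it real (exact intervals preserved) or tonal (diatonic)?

real

Each cell has the same semitone pattern (2, -4, -1, -4, 2) — intervals are preserved exactly.
And A3 lies outside Ab major, so the sequence is real rather than tonal.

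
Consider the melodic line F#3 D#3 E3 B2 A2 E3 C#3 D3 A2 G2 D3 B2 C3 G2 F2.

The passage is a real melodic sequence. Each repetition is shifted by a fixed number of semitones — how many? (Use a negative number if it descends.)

The 5-note cells begin on F#3, E3, D3 — each down a 2nd from the last.
F#3→E3 is 52 − 54 = -2 semitones.

-2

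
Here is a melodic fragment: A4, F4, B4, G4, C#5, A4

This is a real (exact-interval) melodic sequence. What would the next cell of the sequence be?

Unit = 2 notes; the statements start on A4, B4, C#5, moving up a 2nd each time.
Statement 4 starts on D#5 and keeps the same exact contour: D#5 B4.

D#5 B4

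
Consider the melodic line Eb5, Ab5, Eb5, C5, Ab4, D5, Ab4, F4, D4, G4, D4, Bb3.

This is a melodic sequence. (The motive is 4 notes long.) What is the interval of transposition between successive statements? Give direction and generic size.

Unit = 4 notes; the statements start on Eb5, Ab4, D4, moving down a 5th each time.
Eb5 to Ab4 is down a 5th.

down a 5th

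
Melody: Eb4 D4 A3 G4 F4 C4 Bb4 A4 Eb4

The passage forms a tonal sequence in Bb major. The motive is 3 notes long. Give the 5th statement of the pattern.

With a 3-note motive the entries are Eb4, G4, Bb4, each up a 3rd from the previous.
Extending up a 3rd: D5 → F5.
Statement 5 starts on F5 and keeps the same diatonic contour: F5 Eb5 Bb4.

F5 Eb5 Bb4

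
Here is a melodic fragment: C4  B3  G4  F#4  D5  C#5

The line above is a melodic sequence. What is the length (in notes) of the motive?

There are 6 notes; a 2-note unit gives 3 cells:
C4 B3 | G4 F#4 | D5 C#5
Every group is a transposition up a 5th of the one before; no shorter unit works.

2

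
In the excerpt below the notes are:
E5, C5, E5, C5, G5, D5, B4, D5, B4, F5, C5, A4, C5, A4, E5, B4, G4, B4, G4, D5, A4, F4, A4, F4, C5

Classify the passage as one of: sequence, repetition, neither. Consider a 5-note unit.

sequence

Each 5-note cell is the previous one transposed down a 2nd.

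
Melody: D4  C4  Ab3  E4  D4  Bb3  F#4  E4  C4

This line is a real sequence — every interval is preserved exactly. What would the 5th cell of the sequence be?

The 3-note cells begin on D4, E4, F#4 — each up a 2nd from the last.
Continuing the starts: G#4 → A#4.
So cell 5 is A#4 G#4 E4.

A#4 G#4 E4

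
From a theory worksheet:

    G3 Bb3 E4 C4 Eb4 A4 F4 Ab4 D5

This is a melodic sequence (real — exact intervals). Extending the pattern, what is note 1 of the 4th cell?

Grouping in 3s, the 1st note of each cell is G3, C4, F4.
One more up a 4th gives Bb4.

Bb4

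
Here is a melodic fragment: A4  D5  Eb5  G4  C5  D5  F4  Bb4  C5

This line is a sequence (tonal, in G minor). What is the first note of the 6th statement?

C4

With a 3-note motive the entries are A4, G4, F4, each down a 2nd from the previous.
Continuing: Eb4 → D4 → C4. Statement 6 starts on C4.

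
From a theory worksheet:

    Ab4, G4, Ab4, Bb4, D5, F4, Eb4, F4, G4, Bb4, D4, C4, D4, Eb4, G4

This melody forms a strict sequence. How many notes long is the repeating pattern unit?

5

There are 15 notes; a 5-note unit gives 3 cells:
Ab4 G4 Ab4 Bb4 D5 | F4 Eb4 F4 G4 Bb4 | D4 C4 D4 Eb4 G4
That's a consistent down a 3rd shift per cell, and no other grouping gives one.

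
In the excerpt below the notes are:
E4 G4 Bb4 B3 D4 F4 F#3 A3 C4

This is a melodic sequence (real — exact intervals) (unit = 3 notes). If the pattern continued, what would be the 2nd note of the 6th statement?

F#2

Grouping in 3s, the 2nd note of each cell is G4, D4, A3.
Each moves down a 4th. Continuing: E3 → B2 → F#2.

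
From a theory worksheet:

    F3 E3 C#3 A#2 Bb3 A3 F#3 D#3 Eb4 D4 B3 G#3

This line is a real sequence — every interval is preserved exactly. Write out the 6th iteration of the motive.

With a 4-note motive the entries are F3, Bb3, Eb4, each up a 4th from the previous.
Carrying on: Ab4 → Db5 → Gb5.
So cell 6 is Gb5 F5 D5 B4.

Gb5 F5 D5 B4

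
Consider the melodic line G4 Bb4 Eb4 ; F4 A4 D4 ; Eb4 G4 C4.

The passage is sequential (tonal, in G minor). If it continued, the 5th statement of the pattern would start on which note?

C4

Unit = 3 notes; the statements start on G4, F4, Eb4, moving down a 2nd each time.
Extending the heads down a 2nd: D4 → C4.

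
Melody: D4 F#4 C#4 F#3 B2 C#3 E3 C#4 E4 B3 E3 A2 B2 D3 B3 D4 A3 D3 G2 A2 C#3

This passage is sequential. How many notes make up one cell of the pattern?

7

There are 21 notes; a 7-note unit gives 3 cells:
D4 F#4 C#4 F#3 B2 C#3 E3 | C#4 E4 B3 E3 A2 B2 D3 | B3 D4 A3 D3 G2 A2 C#3
Each cell is the previous one down a 2nd — so the unit is 7 notes.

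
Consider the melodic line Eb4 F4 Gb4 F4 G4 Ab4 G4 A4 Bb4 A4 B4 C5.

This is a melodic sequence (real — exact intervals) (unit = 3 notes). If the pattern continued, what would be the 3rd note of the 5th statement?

Grouping in 3s, the 3rd note of each cell is Gb4, Ab4, Bb4, C5.
From C5, up a 2nd gives D5.

D5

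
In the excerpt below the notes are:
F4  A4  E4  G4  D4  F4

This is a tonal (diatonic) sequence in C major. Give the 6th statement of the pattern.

A3 C4

With a 2-note motive the entries are F4, E4, D4, each down a 2nd from the previous.
Continuing the starts: C4 → B3 → A3.
So cell 6 is A3 C4.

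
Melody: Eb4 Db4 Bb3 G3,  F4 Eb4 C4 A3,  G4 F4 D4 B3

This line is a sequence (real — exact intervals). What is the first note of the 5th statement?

B4

With a 4-note motive the entries are Eb4, F4, G4, each up a 2nd from the previous.
Continuing: A4 → B4. Statement 5 starts on B4.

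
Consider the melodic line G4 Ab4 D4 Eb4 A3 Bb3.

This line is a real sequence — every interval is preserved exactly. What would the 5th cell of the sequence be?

B2 C3

The 2-note cells begin on G4, D4, A3 — each down a 4th from the last.
Continuing the starts: E3 → B2.
From B2 the exact shape gives B2 C3.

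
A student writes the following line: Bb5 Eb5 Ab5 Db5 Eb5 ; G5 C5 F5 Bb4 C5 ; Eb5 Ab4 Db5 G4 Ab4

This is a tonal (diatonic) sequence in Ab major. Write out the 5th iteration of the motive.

Ab4 Db4 G4 C4 Db4

The 5-note cells begin on Bb5, G5, Eb5 — each down a 3rd from the last.
Extending down a 3rd: C5 → Ab4.
Statement 5 starts on Ab4 and keeps the same diatonic contour: Ab4 Db4 G4 C4 Db4.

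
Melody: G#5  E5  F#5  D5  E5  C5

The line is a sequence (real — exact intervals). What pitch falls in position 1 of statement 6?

Bb4

With 2-note cells, note 1 of each statement runs G#5, F#5, E5.
Carrying that down a 2nd forward: D5 → C5 → Bb4.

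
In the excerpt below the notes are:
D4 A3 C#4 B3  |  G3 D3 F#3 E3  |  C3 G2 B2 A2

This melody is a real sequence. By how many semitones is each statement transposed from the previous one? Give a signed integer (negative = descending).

The 4-note cells begin on D4, G3, C3 — each down a 5th from the last.
D4→G3 is 55 − 62 = -7 semitones.

-7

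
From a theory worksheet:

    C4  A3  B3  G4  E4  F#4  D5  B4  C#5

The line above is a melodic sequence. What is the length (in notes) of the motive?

3

Try groups of 3 (3 cells in 9 notes):
C4 A3 B3 | G4 E4 F#4 | D5 B4 C#5
Every group is a transposition up a 5th of the one before; no shorter unit works.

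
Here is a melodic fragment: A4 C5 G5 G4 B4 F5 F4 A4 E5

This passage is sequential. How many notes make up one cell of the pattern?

Try groups of 3 (3 cells in 9 notes):
A4 C5 G5 | G4 B4 F5 | F4 A4 E5
Every group is a transposition down a 2nd of the one before; no shorter unit works.

3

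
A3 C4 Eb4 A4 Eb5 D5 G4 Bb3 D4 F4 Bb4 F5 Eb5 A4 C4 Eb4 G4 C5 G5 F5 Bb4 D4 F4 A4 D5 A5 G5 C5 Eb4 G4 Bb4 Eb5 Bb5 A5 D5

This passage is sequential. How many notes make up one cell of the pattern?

7

35 notes total. Splitting into 5 groups of 7:
A3 C4 Eb4 A4 Eb5 D5 G4 | Bb3 D4 F4 Bb4 F5 Eb5 A4 | C4 Eb4 G4 C5 G5 F5 Bb4 | D4 F4 A4 D5 A5 G5 C5 | Eb4 G4 Bb4 Eb5 Bb5 A5 D5
Every group is a transposition up a 2nd of the one before; no shorter unit works.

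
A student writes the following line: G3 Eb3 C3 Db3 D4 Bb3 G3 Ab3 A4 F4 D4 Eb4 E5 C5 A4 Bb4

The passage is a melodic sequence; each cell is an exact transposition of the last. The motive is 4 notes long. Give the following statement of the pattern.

With a 4-note motive the entries are G3, D4, A4, E5, each up a 5th from the previous.
Statement 5 starts on B5 and keeps the same exact contour: B5 G5 E5 F5.

B5 G5 E5 F5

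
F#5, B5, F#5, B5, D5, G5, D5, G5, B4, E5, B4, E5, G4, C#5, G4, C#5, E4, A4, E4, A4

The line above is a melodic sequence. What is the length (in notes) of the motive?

20 notes total. Splitting into 5 groups of 4:
F#5 B5 F#5 B5 | D5 G5 D5 G5 | B4 E5 B4 E5 | G4 C#5 G4 C#5 | E4 A4 E4 A4
That's a consistent down a 3rd shift per cell, and no other grouping gives one.

4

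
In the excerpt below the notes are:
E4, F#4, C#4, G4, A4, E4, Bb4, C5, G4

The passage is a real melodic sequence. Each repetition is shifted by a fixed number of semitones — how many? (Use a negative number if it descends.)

3

With a 3-note motive the entries are E4, G4, Bb4, each up a 3rd from the previous.
E4→G4 is 67 − 64 = 3 semitones.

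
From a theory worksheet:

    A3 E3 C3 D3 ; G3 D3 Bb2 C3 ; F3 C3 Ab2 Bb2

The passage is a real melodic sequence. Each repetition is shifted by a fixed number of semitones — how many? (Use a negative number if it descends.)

-2

Unit = 4 notes; the statements start on A3, G3, F3, moving down a 2nd each time.
A3→G3 is 55 − 57 = -2 semitones.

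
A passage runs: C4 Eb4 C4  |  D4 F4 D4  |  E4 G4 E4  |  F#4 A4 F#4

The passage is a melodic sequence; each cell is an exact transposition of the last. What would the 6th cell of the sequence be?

The 3-note cells begin on C4, D4, E4, F#4 — each up a 2nd from the last.
Continuing the starts: G#4 → A#4.
So cell 6 is A#4 C#5 A#4.

A#4 C#5 A#4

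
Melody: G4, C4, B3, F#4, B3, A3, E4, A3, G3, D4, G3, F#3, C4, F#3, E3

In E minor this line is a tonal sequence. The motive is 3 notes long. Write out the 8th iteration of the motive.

G3 C3 B2

Unit = 3 notes; the statements start on G4, F#4, E4, D4, C4, moving down a 2nd each time.
Carrying on: B3 → A3 → G3.
From G3 the diatonic shape gives G3 C3 B2.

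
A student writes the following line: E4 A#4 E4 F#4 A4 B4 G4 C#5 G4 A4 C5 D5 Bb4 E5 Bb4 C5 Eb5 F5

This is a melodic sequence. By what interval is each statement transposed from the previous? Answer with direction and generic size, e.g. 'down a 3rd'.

up a 3rd

Unit = 6 notes; the statements start on E4, G4, Bb4, moving up a 3rd each time.
From E4 to G4: up a 3rd.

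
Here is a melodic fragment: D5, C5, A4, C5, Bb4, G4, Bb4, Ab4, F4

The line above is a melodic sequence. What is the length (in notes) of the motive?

3

Try groups of 3 (3 cells in 9 notes):
D5 C5 A4 | C5 Bb4 G4 | Bb4 Ab4 F4
That's a consistent down a 2nd shift per cell, and no other grouping gives one.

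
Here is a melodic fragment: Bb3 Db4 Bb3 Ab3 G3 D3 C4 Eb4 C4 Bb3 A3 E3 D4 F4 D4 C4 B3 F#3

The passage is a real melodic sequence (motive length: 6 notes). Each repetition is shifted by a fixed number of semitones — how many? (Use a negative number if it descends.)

Unit = 6 notes; the statements start on Bb3, C4, D4, moving up a 2nd each time.
Bb3 to C4 spans +2 semitones.

2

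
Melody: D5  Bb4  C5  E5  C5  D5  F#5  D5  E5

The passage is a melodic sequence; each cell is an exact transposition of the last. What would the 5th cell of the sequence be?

Unit = 3 notes; the statements start on D5, E5, F#5, moving up a 2nd each time.
Continuing the starts: G#5 → A#5.
So cell 5 is A#5 F#5 G#5.

A#5 F#5 G#5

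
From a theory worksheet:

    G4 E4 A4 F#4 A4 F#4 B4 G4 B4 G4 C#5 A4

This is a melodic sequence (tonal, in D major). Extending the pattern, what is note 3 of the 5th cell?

Grouping in 4s, the 3rd note of each cell is A4, B4, C#5.
Carrying that up a 2nd forward: D5 → E5.

E5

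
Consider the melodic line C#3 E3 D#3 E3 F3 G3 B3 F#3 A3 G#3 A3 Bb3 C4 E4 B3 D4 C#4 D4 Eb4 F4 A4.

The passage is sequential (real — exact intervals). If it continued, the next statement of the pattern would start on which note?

E4

With a 7-note motive the entries are C#3, F#3, B3, each up a 4th from the previous.
The next head, up a 4th from B3, is E4.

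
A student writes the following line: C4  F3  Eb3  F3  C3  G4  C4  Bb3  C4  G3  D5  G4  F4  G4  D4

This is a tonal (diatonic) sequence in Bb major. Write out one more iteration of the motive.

A5 D5 C5 D5 A4

Unit = 5 notes; the statements start on C4, G4, D5, moving up a 5th each time.
Statement 4 starts on A5 and keeps the same diatonic contour: A5 D5 C5 D5 A4.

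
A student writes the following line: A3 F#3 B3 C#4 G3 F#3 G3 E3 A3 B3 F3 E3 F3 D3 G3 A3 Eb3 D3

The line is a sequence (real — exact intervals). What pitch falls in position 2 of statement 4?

C3

Grouping in 6s, the 2nd note of each cell is F#3, E3, D3.
One more down a 2nd gives C3.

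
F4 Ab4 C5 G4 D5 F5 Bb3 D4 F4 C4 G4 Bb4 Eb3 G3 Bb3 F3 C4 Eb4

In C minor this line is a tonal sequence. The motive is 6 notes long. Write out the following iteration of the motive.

The 6-note cells begin on F4, Bb3, Eb3 — each down a 5th from the last.
From Ab2 the diatonic shape gives Ab2 C3 Eb3 Bb2 F3 Ab3.

Ab2 C3 Eb3 Bb2 F3 Ab3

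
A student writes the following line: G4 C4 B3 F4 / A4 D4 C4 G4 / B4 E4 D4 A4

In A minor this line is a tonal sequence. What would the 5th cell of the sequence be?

D5 G4 F4 C5

The 4-note cells begin on G4, A4, B4 — each up a 2nd from the last.
Carrying on: C5 → D5.
From D5 the diatonic shape gives D5 G4 F4 C5.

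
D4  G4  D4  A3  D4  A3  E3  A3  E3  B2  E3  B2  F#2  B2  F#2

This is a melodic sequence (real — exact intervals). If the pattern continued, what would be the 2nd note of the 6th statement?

The unit is 3 notes. Position-2 pitches of the 5 shown cells: G4, D4, A3, E3, B2.
From B2, down a 4th gives F#2.

F#2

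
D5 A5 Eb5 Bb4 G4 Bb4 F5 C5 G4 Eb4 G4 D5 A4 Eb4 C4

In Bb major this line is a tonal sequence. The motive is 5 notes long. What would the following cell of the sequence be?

Eb4 Bb4 F4 C4 A3

Unit = 5 notes; the statements start on D5, Bb4, G4, moving down a 3rd each time.
From Eb4 the diatonic shape gives Eb4 Bb4 F4 C4 A3.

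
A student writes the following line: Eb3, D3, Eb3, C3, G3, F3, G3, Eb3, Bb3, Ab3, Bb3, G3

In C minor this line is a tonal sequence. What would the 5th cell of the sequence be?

F4 Eb4 F4 D4

Unit = 4 notes; the statements start on Eb3, G3, Bb3, moving up a 3rd each time.
Extending up a 3rd: D4 → F4.
Statement 5 starts on F4 and keeps the same diatonic contour: F4 Eb4 F4 D4.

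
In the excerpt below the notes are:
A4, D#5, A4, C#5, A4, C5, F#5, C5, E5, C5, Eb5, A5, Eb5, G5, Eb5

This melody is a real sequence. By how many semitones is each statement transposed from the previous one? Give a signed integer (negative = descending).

The 5-note cells begin on A4, C5, Eb5 — each up a 3rd from the last.
A4 to C5 spans +3 semitones.

3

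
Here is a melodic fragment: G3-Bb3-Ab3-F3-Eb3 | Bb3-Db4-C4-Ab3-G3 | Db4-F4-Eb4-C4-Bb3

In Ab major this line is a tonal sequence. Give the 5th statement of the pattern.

Ab4 C5 Bb4 G4 F4

Taking 5-note groups, the heads are G3, Bb3, Db4: the pattern moves up a 3rd.
Continuing the starts: F4 → Ab4.
From Ab4 the diatonic shape gives Ab4 C5 Bb4 G4 F4.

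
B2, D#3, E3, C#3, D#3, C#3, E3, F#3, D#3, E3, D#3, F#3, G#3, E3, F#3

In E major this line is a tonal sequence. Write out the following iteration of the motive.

E3 G#3 A3 F#3 G#3

Unit = 5 notes; the statements start on B2, C#3, D#3, moving up a 2nd each time.
So cell 4 is E3 G#3 A3 F#3 G#3.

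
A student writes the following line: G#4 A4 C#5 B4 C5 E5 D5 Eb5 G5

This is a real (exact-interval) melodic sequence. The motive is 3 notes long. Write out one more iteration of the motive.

With a 3-note motive the entries are G#4, B4, D5, each up a 3rd from the previous.
So cell 4 is F5 Gb5 Bb5.

F5 Gb5 Bb5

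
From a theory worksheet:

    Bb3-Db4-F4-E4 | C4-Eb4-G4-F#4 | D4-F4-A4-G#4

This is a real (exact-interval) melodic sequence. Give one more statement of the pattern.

E4 G4 B4 A#4

With a 4-note motive the entries are Bb3, C4, D4, each up a 2nd from the previous.
From E4 the exact shape gives E4 G4 B4 A#4.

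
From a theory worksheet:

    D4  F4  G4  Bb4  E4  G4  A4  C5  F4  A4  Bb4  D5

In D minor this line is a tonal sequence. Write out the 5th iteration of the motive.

A4 C5 D5 F5

Unit = 4 notes; the statements start on D4, E4, F4, moving up a 2nd each time.
Extending up a 2nd: G4 → A4.
So cell 5 is A4 C5 D5 F5.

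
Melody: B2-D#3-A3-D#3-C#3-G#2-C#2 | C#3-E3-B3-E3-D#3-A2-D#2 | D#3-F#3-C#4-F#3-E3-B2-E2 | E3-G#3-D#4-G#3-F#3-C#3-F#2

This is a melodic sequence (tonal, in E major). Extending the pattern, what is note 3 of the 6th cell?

Grouping in 7s, the 3rd note of each cell is A3, B3, C#4, D#4.
Carrying that up a 2nd forward: E4 → F#4.

F#4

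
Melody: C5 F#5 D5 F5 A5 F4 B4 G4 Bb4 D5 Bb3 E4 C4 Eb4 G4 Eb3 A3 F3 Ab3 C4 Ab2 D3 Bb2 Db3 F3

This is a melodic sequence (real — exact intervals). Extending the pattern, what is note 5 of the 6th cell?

Bb2

Grouping in 5s, the 5th note of each cell is A5, D5, G4, C4, F3.
From F3, down a 5th gives Bb2.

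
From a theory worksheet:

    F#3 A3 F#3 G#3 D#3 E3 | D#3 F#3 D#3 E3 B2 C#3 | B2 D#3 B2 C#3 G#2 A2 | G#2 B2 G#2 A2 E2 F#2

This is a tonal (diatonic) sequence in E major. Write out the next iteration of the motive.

E2 G#2 E2 F#2 C#2 D#2

Unit = 6 notes; the statements start on F#3, D#3, B2, G#2, moving down a 3rd each time.
So cell 5 is E2 G#2 E2 F#2 C#2 D#2.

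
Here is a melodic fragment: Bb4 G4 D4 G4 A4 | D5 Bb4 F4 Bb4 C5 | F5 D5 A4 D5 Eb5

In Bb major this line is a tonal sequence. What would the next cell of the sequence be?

Unit = 5 notes; the statements start on Bb4, D5, F5, moving up a 3rd each time.
From A5 the diatonic shape gives A5 F5 C5 F5 G5.

A5 F5 C5 F5 G5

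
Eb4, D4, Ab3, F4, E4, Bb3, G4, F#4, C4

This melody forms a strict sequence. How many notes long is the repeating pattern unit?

3

There are 9 notes; a 3-note unit gives 3 cells:
Eb4 D4 Ab3 | F4 E4 Bb3 | G4 F#4 C4
That's a consistent up a 2nd shift per cell, and no other grouping gives one.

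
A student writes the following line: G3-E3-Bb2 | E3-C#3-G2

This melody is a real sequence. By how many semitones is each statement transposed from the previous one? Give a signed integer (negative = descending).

The 3-note cells begin on G3, E3 — each down a 3rd from the last.
Counting half-steps from G3 to E3: -3.

-3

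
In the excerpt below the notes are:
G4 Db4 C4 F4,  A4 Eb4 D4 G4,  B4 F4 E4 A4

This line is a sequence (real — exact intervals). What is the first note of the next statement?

C#5

Unit = 4 notes; the statements start on G4, A4, B4, moving up a 2nd each time.
The next head, up a 2nd from B4, is C#5.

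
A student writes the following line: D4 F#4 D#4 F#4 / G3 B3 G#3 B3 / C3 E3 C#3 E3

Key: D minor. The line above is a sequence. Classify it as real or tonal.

real

Each cell has the same semitone pattern (4, -3, 3) — intervals are preserved exactly.
And F#4 lies outside D minor, so the sequence is real rather than tonal.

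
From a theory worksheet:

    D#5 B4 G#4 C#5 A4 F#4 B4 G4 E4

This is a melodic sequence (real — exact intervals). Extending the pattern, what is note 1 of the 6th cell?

F4

The unit is 3 notes. Position-1 pitches of the 3 shown cells: D#5, C#5, B4.
Each moves down a 2nd. Continuing: A4 → G4 → F4.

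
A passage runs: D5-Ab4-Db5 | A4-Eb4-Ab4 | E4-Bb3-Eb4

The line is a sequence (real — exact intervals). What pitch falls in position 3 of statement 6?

The unit is 3 notes. Position-3 pitches of the 3 shown cells: Db5, Ab4, Eb4.
Extending down a 4th: Bb3 → F3 → C3.

C3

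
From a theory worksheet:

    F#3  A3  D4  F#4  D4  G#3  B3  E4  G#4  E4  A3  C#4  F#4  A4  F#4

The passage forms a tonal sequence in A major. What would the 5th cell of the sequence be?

C#4 E4 A4 C#5 A4

Taking 5-note groups, the heads are F#3, G#3, A3: the pattern moves up a 2nd.
Continuing the starts: B3 → C#4.
So cell 5 is C#4 E4 A4 C#5 A4.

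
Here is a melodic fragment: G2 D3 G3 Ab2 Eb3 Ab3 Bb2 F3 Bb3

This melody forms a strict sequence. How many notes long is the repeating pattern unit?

3

Try groups of 3 (3 cells in 9 notes):
G2 D3 G3 | Ab2 Eb3 Ab3 | Bb2 F3 Bb3
Every group is a transposition up a 2nd of the one before; no shorter unit works.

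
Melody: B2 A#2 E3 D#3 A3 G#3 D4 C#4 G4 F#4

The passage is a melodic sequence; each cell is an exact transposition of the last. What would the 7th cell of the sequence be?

Taking 2-note groups, the heads are B2, E3, A3, D4, G4: the pattern moves up a 4th.
Continuing the starts: C5 → F5.
Statement 7 starts on F5 and keeps the same exact contour: F5 E5.

F5 E5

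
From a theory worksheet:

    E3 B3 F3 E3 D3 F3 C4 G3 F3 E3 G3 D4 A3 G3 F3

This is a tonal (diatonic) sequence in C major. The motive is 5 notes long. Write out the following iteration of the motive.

A3 E4 B3 A3 G3

Unit = 5 notes; the statements start on E3, F3, G3, moving up a 2nd each time.
From A3 the diatonic shape gives A3 E4 B3 A3 G3.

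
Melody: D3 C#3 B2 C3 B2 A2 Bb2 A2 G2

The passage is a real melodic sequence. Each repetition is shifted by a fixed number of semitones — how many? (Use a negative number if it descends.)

Unit = 3 notes; the statements start on D3, C3, Bb2, moving down a 2nd each time.
D3 to C3 spans -2 semitones.

-2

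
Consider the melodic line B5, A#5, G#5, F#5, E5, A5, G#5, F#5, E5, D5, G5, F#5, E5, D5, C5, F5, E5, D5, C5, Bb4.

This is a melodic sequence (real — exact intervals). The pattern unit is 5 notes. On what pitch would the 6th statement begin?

Unit = 5 notes; the statements start on B5, A5, G5, F5, moving down a 2nd each time.
Extending the heads down a 2nd: Eb5 → Db5.

Db5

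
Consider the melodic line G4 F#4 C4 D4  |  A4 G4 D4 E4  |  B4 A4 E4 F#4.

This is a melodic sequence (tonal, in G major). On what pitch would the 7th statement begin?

Taking 4-note groups, the heads are G4, A4, B4: the pattern moves up a 2nd.
Extending the heads up a 2nd: C5 → D5 → E5 → F#5.

F#5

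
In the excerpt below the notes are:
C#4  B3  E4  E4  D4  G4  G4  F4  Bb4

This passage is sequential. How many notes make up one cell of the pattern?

9 notes total. Splitting into 3 groups of 3:
C#4 B3 E4 | E4 D4 G4 | G4 F4 Bb4
Each cell is the previous one up a 3rd — so the unit is 3 notes.

3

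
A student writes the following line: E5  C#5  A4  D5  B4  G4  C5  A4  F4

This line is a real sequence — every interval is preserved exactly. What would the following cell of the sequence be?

The 3-note cells begin on E5, D5, C5 — each down a 2nd from the last.
Statement 4 starts on Bb4 and keeps the same exact contour: Bb4 G4 Eb4.

Bb4 G4 Eb4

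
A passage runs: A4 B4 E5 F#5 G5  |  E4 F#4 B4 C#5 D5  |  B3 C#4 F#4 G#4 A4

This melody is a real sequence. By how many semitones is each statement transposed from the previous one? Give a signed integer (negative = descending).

Taking 5-note groups, the heads are A4, E4, B3: the pattern moves down a 4th.
A4 to E4 spans -5 semitones.

-5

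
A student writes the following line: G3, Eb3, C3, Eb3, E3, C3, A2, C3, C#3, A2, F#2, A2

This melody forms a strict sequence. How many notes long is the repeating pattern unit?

4

There are 12 notes; a 4-note unit gives 3 cells:
G3 Eb3 C3 Eb3 | E3 C3 A2 C3 | C#3 A2 F#2 A2
Every group is a transposition down a 3rd of the one before; no shorter unit works.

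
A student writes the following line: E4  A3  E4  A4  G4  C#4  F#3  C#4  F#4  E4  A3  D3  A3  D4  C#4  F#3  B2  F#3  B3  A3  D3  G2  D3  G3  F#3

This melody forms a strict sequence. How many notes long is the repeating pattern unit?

5

Try groups of 5 (5 cells in 25 notes):
E4 A3 E4 A4 G4 | C#4 F#3 C#4 F#4 E4 | A3 D3 A3 D4 C#4 | F#3 B2 F#3 B3 A3 | D3 G2 D3 G3 F#3
Every group is a transposition down a 3rd of the one before; no shorter unit works.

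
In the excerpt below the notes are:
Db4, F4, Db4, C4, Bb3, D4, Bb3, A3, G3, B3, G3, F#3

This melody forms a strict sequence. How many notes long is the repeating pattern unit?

12 notes total. Splitting into 3 groups of 4:
Db4 F4 Db4 C4 | Bb3 D4 Bb3 A3 | G3 B3 G3 F#3
Each cell is the previous one down a 3rd — so the unit is 4 notes.

4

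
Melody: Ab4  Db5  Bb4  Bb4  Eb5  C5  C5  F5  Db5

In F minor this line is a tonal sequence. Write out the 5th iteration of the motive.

Eb5 Ab5 F5

The 3-note cells begin on Ab4, Bb4, C5 — each up a 2nd from the last.
Extending up a 2nd: Db5 → Eb5.
From Eb5 the diatonic shape gives Eb5 Ab5 F5.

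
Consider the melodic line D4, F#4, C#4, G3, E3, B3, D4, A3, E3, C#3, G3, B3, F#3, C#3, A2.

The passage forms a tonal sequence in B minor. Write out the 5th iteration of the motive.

C#3 E3 B2 F#2 D2

The 5-note cells begin on D4, B3, G3 — each down a 3rd from the last.
Continuing the starts: E3 → C#3.
Statement 5 starts on C#3 and keeps the same diatonic contour: C#3 E3 B2 F#2 D2.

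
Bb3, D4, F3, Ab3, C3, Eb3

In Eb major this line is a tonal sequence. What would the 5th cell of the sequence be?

D2 F2

Taking 2-note groups, the heads are Bb3, F3, C3: the pattern moves down a 4th.
Continuing the starts: G2 → D2.
So cell 5 is D2 F2.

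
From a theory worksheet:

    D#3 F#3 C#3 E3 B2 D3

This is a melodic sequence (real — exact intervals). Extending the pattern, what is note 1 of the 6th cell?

The unit is 2 notes. Position-1 pitches of the 3 shown cells: D#3, C#3, B2.
Carrying that down a 2nd forward: A2 → G2 → F2.

F2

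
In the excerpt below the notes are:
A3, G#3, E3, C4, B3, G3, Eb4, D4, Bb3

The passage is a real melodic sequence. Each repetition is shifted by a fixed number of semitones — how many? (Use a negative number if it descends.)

3

Taking 3-note groups, the heads are A3, C4, Eb4: the pattern moves up a 3rd.
Counting half-steps from A3 to C4: 3.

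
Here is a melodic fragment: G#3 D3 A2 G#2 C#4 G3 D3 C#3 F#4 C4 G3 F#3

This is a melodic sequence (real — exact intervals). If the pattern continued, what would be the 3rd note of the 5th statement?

Grouping in 4s, the 3rd note of each cell is A2, D3, G3.
Each moves up a 4th. Continuing: C4 → F4.

F4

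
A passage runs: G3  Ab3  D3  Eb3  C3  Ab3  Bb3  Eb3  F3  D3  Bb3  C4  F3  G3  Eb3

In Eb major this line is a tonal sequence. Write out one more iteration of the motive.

Taking 5-note groups, the heads are G3, Ab3, Bb3: the pattern moves up a 2nd.
Statement 4 starts on C4 and keeps the same diatonic contour: C4 D4 G3 Ab3 F3.

C4 D4 G3 Ab3 F3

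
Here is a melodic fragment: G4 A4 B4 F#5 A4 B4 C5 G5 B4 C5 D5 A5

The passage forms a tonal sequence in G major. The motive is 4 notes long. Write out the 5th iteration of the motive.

D5 E5 F#5 C6

The 4-note cells begin on G4, A4, B4 — each up a 2nd from the last.
Continuing the starts: C5 → D5.
Statement 5 starts on D5 and keeps the same diatonic contour: D5 E5 F#5 C6.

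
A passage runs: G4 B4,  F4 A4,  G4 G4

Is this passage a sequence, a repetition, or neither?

neither

Note 1 of cell 3 is G4; if this were a sequence it would be Eb4. No unit length gives a consistent transposition pattern.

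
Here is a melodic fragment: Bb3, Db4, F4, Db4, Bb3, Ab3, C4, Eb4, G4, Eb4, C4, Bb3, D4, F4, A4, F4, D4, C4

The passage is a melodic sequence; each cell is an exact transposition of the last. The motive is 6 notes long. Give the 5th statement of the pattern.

F#4 A4 C#5 A4 F#4 E4

Unit = 6 notes; the statements start on Bb3, C4, D4, moving up a 2nd each time.
Carrying on: E4 → F#4.
Statement 5 starts on F#4 and keeps the same exact contour: F#4 A4 C#5 A4 F#4 E4.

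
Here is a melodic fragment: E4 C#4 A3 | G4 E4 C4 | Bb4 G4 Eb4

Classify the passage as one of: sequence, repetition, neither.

Each 3-note cell is the previous one transposed up a 3rd.

sequence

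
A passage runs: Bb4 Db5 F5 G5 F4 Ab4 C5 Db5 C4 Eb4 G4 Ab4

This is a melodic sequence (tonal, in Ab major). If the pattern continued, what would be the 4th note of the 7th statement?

The unit is 4 notes. Position-4 pitches of the 3 shown cells: G5, Db5, Ab4.
Each moves down a 4th. Continuing: Eb4 → Bb3 → F3 → C3.

C3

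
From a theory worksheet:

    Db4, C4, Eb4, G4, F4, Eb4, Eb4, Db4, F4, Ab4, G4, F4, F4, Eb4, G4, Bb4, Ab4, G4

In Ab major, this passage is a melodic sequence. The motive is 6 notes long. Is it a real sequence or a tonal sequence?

Every note is diatonic to Ab major.
Cell 1 has -1 semitones from note 1 to 2, but cell 2 has -2 — the interval quality changes while the contour stays the same, which is the hallmark of a tonal sequence.

tonal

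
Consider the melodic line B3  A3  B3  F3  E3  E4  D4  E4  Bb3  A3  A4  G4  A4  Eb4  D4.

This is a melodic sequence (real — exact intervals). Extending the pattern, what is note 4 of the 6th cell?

Grouping in 5s, the 4th note of each cell is F3, Bb3, Eb4.
Extending up a 4th: Ab4 → Db5 → Gb5.

Gb5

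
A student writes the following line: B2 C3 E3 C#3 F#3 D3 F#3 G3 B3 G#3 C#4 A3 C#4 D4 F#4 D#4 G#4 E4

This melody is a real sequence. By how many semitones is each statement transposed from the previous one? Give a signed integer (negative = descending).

7

Taking 6-note groups, the heads are B2, F#3, C#4: the pattern moves up a 5th.
B2→F#3 is 54 − 47 = 7 semitones.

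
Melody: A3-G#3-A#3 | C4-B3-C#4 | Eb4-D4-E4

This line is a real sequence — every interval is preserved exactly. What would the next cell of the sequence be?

Taking 3-note groups, the heads are A3, C4, Eb4: the pattern moves up a 3rd.
From Gb4 the exact shape gives Gb4 F4 G4.

Gb4 F4 G4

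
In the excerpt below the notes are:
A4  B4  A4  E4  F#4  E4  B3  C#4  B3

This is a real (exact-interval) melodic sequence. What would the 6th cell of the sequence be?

G#2 A#2 G#2

With a 3-note motive the entries are A4, E4, B3, each down a 4th from the previous.
Extending down a 4th: F#3 → C#3 → G#2.
So cell 6 is G#2 A#2 G#2.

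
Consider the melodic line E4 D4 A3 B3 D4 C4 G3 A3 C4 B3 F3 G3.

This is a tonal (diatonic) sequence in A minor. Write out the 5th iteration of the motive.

A3 G3 D3 E3

Taking 4-note groups, the heads are E4, D4, C4: the pattern moves down a 2nd.
Continuing the starts: B3 → A3.
So cell 5 is A3 G3 D3 E3.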